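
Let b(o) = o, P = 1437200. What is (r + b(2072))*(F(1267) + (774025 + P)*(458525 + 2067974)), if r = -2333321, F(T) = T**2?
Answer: -13023894038330468436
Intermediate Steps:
(r + b(2072))*(F(1267) + (774025 + P)*(458525 + 2067974)) = (-2333321 + 2072)*(1267**2 + (774025 + 1437200)*(458525 + 2067974)) = -2331249*(1605289 + 2211225*2526499) = -2331249*(1605289 + 5586657751275) = -2331249*5586659356564 = -13023894038330468436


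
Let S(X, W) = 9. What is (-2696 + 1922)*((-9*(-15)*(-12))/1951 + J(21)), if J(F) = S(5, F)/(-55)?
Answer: 82554066/107305 ≈ 769.34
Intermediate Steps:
J(F) = -9/55 (J(F) = 9/(-55) = 9*(-1/55) = -9/55)
(-2696 + 1922)*((-9*(-15)*(-12))/1951 + J(21)) = (-2696 + 1922)*((-9*(-15)*(-12))/1951 - 9/55) = -774*((135*(-12))*(1/1951) - 9/55) = -774*(-1620*1/1951 - 9/55) = -774*(-1620/1951 - 9/55) = -774*(-106659/107305) = 82554066/107305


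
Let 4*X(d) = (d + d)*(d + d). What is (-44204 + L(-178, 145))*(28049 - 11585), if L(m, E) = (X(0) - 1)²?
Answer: -727758192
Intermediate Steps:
X(d) = d² (X(d) = ((d + d)*(d + d))/4 = ((2*d)*(2*d))/4 = (4*d²)/4 = d²)
L(m, E) = 1 (L(m, E) = (0² - 1)² = (0 - 1)² = (-1)² = 1)
(-44204 + L(-178, 145))*(28049 - 11585) = (-44204 + 1)*(28049 - 11585) = -44203*16464 = -727758192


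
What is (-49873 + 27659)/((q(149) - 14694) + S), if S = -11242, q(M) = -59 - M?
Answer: 11107/13072 ≈ 0.84968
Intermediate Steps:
(-49873 + 27659)/((q(149) - 14694) + S) = (-49873 + 27659)/(((-59 - 1*149) - 14694) - 11242) = -22214/(((-59 - 149) - 14694) - 11242) = -22214/((-208 - 14694) - 11242) = -22214/(-14902 - 11242) = -22214/(-26144) = -22214*(-1/26144) = 11107/13072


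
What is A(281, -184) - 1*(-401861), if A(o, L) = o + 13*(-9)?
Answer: 402025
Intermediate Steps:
A(o, L) = -117 + o (A(o, L) = o - 117 = -117 + o)
A(281, -184) - 1*(-401861) = (-117 + 281) - 1*(-401861) = 164 + 401861 = 402025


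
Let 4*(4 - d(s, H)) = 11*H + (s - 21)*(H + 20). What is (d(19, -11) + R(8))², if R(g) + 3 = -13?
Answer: 8281/16 ≈ 517.56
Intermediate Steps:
R(g) = -16 (R(g) = -3 - 13 = -16)
d(s, H) = 4 - 11*H/4 - (-21 + s)*(20 + H)/4 (d(s, H) = 4 - (11*H + (s - 21)*(H + 20))/4 = 4 - (11*H + (-21 + s)*(20 + H))/4 = 4 + (-11*H/4 - (-21 + s)*(20 + H)/4) = 4 - 11*H/4 - (-21 + s)*(20 + H)/4)
(d(19, -11) + R(8))² = ((109 - 5*19 + (5/2)*(-11) - ¼*(-11)*19) - 16)² = ((109 - 95 - 55/2 + 209/4) - 16)² = (155/4 - 16)² = (91/4)² = 8281/16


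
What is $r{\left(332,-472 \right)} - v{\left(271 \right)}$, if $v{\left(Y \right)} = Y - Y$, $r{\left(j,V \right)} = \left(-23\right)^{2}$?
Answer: $529$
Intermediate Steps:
$r{\left(j,V \right)} = 529$
$v{\left(Y \right)} = 0$
$r{\left(332,-472 \right)} - v{\left(271 \right)} = 529 - 0 = 529 + 0 = 529$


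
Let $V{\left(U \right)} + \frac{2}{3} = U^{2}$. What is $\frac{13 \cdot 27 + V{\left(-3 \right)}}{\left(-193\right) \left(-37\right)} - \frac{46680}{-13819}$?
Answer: $\frac{1014922522}{296044437} \approx 3.4283$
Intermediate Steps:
$V{\left(U \right)} = - \frac{2}{3} + U^{2}$
$\frac{13 \cdot 27 + V{\left(-3 \right)}}{\left(-193\right) \left(-37\right)} - \frac{46680}{-13819} = \frac{13 \cdot 27 - \left(\frac{2}{3} - \left(-3\right)^{2}\right)}{\left(-193\right) \left(-37\right)} - \frac{46680}{-13819} = \frac{351 + \left(- \frac{2}{3} + 9\right)}{7141} - - \frac{46680}{13819} = \left(351 + \frac{25}{3}\right) \frac{1}{7141} + \frac{46680}{13819} = \frac{1078}{3} \cdot \frac{1}{7141} + \frac{46680}{13819} = \frac{1078}{21423} + \frac{46680}{13819} = \frac{1014922522}{296044437}$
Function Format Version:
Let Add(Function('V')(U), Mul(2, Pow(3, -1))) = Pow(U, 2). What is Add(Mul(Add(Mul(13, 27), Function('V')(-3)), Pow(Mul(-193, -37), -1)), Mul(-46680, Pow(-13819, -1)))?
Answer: Rational(1014922522, 296044437) ≈ 3.4283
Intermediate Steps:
Function('V')(U) = Add(Rational(-2, 3), Pow(U, 2))
Add(Mul(Add(Mul(13, 27), Function('V')(-3)), Pow(Mul(-193, -37), -1)), Mul(-46680, Pow(-13819, -1))) = Add(Mul(Add(Mul(13, 27), Add(Rational(-2, 3), Pow(-3, 2))), Pow(Mul(-193, -37), -1)), Mul(-46680, Pow(-13819, -1))) = Add(Mul(Add(351, Add(Rational(-2, 3), 9)), Pow(7141, -1)), Mul(-46680, Rational(-1, 13819))) = Add(Mul(Add(351, Rational(25, 3)), Rational(1, 7141)), Rational(46680, 13819)) = Add(Mul(Rational(1078, 3), Rational(1, 7141)), Rational(46680, 13819)) = Add(Rational(1078, 21423), Rational(46680, 13819)) = Rational(1014922522, 296044437)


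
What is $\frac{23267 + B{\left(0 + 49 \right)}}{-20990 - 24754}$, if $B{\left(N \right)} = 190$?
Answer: $- \frac{7819}{15248} \approx -0.51279$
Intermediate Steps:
$\frac{23267 + B{\left(0 + 49 \right)}}{-20990 - 24754} = \frac{23267 + 190}{-20990 - 24754} = \frac{23457}{-45744} = 23457 \left(- \frac{1}{45744}\right) = - \frac{7819}{15248}$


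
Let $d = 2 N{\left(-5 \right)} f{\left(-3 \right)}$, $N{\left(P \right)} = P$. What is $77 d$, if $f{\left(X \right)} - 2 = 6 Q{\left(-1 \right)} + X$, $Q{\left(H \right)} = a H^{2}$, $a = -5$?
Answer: $23870$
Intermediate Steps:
$Q{\left(H \right)} = - 5 H^{2}$
$f{\left(X \right)} = -28 + X$ ($f{\left(X \right)} = 2 + \left(6 \left(- 5 \left(-1\right)^{2}\right) + X\right) = 2 + \left(6 \left(\left(-5\right) 1\right) + X\right) = 2 + \left(6 \left(-5\right) + X\right) = 2 + \left(-30 + X\right) = -28 + X$)
$d = 310$ ($d = 2 \left(-5\right) \left(-28 - 3\right) = \left(-10\right) \left(-31\right) = 310$)
$77 d = 77 \cdot 310 = 23870$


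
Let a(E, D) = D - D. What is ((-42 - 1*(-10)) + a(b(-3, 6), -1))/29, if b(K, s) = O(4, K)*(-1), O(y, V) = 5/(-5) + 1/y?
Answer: -32/29 ≈ -1.1034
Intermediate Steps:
O(y, V) = -1 + 1/y (O(y, V) = 5*(-⅕) + 1/y = -1 + 1/y)
b(K, s) = ¾ (b(K, s) = ((1 - 1*4)/4)*(-1) = ((1 - 4)/4)*(-1) = ((¼)*(-3))*(-1) = -¾*(-1) = ¾)
a(E, D) = 0
((-42 - 1*(-10)) + a(b(-3, 6), -1))/29 = ((-42 - 1*(-10)) + 0)/29 = ((-42 + 10) + 0)/29 = (-32 + 0)/29 = (1/29)*(-32) = -32/29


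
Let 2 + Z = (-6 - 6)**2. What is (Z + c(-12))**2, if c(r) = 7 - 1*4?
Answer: 21025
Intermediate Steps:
c(r) = 3 (c(r) = 7 - 4 = 3)
Z = 142 (Z = -2 + (-6 - 6)**2 = -2 + (-12)**2 = -2 + 144 = 142)
(Z + c(-12))**2 = (142 + 3)**2 = 145**2 = 21025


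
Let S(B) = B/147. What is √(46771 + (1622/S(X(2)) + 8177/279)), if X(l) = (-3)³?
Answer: 2*√9122153/31 ≈ 194.86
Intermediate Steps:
X(l) = -27
S(B) = B/147 (S(B) = B*(1/147) = B/147)
√(46771 + (1622/S(X(2)) + 8177/279)) = √(46771 + (1622/(((1/147)*(-27))) + 8177/279)) = √(46771 + (1622/(-9/49) + 8177*(1/279))) = √(46771 + (1622*(-49/9) + 8177/279)) = √(46771 + (-79478/9 + 8177/279)) = √(46771 - 272849/31) = √(1177052/31) = 2*√9122153/31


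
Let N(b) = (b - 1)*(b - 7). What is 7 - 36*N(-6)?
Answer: -3269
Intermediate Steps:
N(b) = (-1 + b)*(-7 + b)
7 - 36*N(-6) = 7 - 36*(7 + (-6)² - 8*(-6)) = 7 - 36*(7 + 36 + 48) = 7 - 36*91 = 7 - 3276 = -3269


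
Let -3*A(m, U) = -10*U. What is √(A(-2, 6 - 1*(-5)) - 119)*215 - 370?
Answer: -370 + 215*I*√741/3 ≈ -370.0 + 1950.9*I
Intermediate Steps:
A(m, U) = 10*U/3 (A(m, U) = -(-10)*U/3 = 10*U/3)
√(A(-2, 6 - 1*(-5)) - 119)*215 - 370 = √(10*(6 - 1*(-5))/3 - 119)*215 - 370 = √(10*(6 + 5)/3 - 119)*215 - 370 = √((10/3)*11 - 119)*215 - 370 = √(110/3 - 119)*215 - 370 = √(-247/3)*215 - 370 = (I*√741/3)*215 - 370 = 215*I*√741/3 - 370 = -370 + 215*I*√741/3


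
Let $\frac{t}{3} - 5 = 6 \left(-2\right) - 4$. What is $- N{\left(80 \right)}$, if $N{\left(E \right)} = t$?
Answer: $33$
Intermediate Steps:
$t = -33$ ($t = 15 + 3 \left(6 \left(-2\right) - 4\right) = 15 + 3 \left(-12 - 4\right) = 15 + 3 \left(-16\right) = 15 - 48 = -33$)
$N{\left(E \right)} = -33$
$- N{\left(80 \right)} = \left(-1\right) \left(-33\right) = 33$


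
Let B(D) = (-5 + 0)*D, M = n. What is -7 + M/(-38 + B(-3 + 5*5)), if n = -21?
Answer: -1015/148 ≈ -6.8581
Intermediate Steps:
M = -21
B(D) = -5*D
-7 + M/(-38 + B(-3 + 5*5)) = -7 - 21/(-38 - 5*(-3 + 5*5)) = -7 - 21/(-38 - 5*(-3 + 25)) = -7 - 21/(-38 - 5*22) = -7 - 21/(-38 - 110) = -7 - 21/(-148) = -7 - 21*(-1/148) = -7 + 21/148 = -1015/148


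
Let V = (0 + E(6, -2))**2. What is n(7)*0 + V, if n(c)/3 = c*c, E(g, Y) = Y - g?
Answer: 64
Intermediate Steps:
n(c) = 3*c**2 (n(c) = 3*(c*c) = 3*c**2)
V = 64 (V = (0 + (-2 - 1*6))**2 = (0 + (-2 - 6))**2 = (0 - 8)**2 = (-8)**2 = 64)
n(7)*0 + V = (3*7**2)*0 + 64 = (3*49)*0 + 64 = 147*0 + 64 = 0 + 64 = 64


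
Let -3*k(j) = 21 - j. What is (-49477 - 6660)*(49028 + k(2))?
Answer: -8255787905/3 ≈ -2.7519e+9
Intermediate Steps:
k(j) = -7 + j/3 (k(j) = -(21 - j)/3 = -7 + j/3)
(-49477 - 6660)*(49028 + k(2)) = (-49477 - 6660)*(49028 + (-7 + (1/3)*2)) = -56137*(49028 + (-7 + 2/3)) = -56137*(49028 - 19/3) = -56137*147065/3 = -8255787905/3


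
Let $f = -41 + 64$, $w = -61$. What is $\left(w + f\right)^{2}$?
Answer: $1444$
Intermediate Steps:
$f = 23$
$\left(w + f\right)^{2} = \left(-61 + 23\right)^{2} = \left(-38\right)^{2} = 1444$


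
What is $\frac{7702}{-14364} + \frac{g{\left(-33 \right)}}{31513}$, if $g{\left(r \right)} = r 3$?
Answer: $- \frac{122067581}{226326366} \approx -0.53934$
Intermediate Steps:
$g{\left(r \right)} = 3 r$
$\frac{7702}{-14364} + \frac{g{\left(-33 \right)}}{31513} = \frac{7702}{-14364} + \frac{3 \left(-33\right)}{31513} = 7702 \left(- \frac{1}{14364}\right) - \frac{99}{31513} = - \frac{3851}{7182} - \frac{99}{31513} = - \frac{122067581}{226326366}$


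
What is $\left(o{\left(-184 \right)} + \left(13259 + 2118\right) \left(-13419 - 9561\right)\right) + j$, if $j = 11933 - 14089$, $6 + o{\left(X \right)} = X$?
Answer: $-353365806$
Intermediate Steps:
$o{\left(X \right)} = -6 + X$
$j = -2156$
$\left(o{\left(-184 \right)} + \left(13259 + 2118\right) \left(-13419 - 9561\right)\right) + j = \left(\left(-6 - 184\right) + \left(13259 + 2118\right) \left(-13419 - 9561\right)\right) - 2156 = \left(-190 + 15377 \left(-13419 - 9561\right)\right) - 2156 = \left(-190 + 15377 \left(-22980\right)\right) - 2156 = \left(-190 - 353363460\right) - 2156 = -353363650 - 2156 = -353365806$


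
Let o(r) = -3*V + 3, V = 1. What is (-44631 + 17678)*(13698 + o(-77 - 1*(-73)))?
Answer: -369202194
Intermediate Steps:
o(r) = 0 (o(r) = -3*1 + 3 = -3 + 3 = 0)
(-44631 + 17678)*(13698 + o(-77 - 1*(-73))) = (-44631 + 17678)*(13698 + 0) = -26953*13698 = -369202194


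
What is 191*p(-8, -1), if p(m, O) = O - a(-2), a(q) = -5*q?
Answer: -2101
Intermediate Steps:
p(m, O) = -10 + O (p(m, O) = O - (-5)*(-2) = O - 1*10 = O - 10 = -10 + O)
191*p(-8, -1) = 191*(-10 - 1) = 191*(-11) = -2101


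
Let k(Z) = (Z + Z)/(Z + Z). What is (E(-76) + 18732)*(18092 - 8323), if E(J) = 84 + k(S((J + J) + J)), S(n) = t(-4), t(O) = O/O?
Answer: 183823273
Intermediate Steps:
t(O) = 1
S(n) = 1
k(Z) = 1 (k(Z) = (2*Z)/((2*Z)) = (2*Z)*(1/(2*Z)) = 1)
E(J) = 85 (E(J) = 84 + 1 = 85)
(E(-76) + 18732)*(18092 - 8323) = (85 + 18732)*(18092 - 8323) = 18817*9769 = 183823273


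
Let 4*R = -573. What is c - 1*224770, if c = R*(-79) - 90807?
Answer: -1217041/4 ≈ -3.0426e+5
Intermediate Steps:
R = -573/4 (R = (1/4)*(-573) = -573/4 ≈ -143.25)
c = -317961/4 (c = -573/4*(-79) - 90807 = 45267/4 - 90807 = -317961/4 ≈ -79490.)
c - 1*224770 = -317961/4 - 1*224770 = -317961/4 - 224770 = -1217041/4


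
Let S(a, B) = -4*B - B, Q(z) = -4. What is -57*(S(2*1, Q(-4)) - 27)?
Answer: 399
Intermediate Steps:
S(a, B) = -5*B
-57*(S(2*1, Q(-4)) - 27) = -57*(-5*(-4) - 27) = -57*(20 - 27) = -57*(-7) = 399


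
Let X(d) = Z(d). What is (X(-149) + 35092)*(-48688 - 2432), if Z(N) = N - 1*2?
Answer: -1786183920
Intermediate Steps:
Z(N) = -2 + N (Z(N) = N - 2 = -2 + N)
X(d) = -2 + d
(X(-149) + 35092)*(-48688 - 2432) = ((-2 - 149) + 35092)*(-48688 - 2432) = (-151 + 35092)*(-51120) = 34941*(-51120) = -1786183920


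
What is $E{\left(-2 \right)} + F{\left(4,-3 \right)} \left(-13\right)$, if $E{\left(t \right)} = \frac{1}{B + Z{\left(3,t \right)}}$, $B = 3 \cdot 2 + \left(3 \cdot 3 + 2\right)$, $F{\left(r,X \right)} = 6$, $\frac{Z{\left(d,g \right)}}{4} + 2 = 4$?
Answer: $- \frac{1949}{25} \approx -77.96$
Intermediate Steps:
$Z{\left(d,g \right)} = 8$ ($Z{\left(d,g \right)} = -8 + 4 \cdot 4 = -8 + 16 = 8$)
$B = 17$ ($B = 6 + \left(9 + 2\right) = 6 + 11 = 17$)
$E{\left(t \right)} = \frac{1}{25}$ ($E{\left(t \right)} = \frac{1}{17 + 8} = \frac{1}{25}$)
$E{\left(-2 \right)} + F{\left(4,-3 \right)} \left(-13\right) = \frac{1}{25} + 6 \left(-13\right) = \frac{1}{25} - 78 = - \frac{1949}{25}$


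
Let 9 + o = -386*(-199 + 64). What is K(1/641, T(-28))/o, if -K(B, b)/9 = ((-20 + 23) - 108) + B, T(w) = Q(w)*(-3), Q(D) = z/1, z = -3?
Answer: 67304/3710749 ≈ 0.018138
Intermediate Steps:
Q(D) = -3 (Q(D) = -3/1 = -3*1 = -3)
T(w) = 9 (T(w) = -3*(-3) = 9)
K(B, b) = 945 - 9*B (K(B, b) = -9*(((-20 + 23) - 108) + B) = -9*((3 - 108) + B) = -9*(-105 + B) = 945 - 9*B)
o = 52101 (o = -9 - 386*(-199 + 64) = -9 - 386*(-135) = -9 + 52110 = 52101)
K(1/641, T(-28))/o = (945 - 9/641)/52101 = (945 - 9*1/641)*(1/52101) = (945 - 9/641)*(1/52101) = (605736/641)*(1/52101) = 67304/3710749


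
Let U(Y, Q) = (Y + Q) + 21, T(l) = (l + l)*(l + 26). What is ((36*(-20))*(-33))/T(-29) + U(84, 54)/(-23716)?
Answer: 93910749/687764 ≈ 136.54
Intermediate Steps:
T(l) = 2*l*(26 + l) (T(l) = (2*l)*(26 + l) = 2*l*(26 + l))
U(Y, Q) = 21 + Q + Y (U(Y, Q) = (Q + Y) + 21 = 21 + Q + Y)
((36*(-20))*(-33))/T(-29) + U(84, 54)/(-23716) = ((36*(-20))*(-33))/((2*(-29)*(26 - 29))) + (21 + 54 + 84)/(-23716) = (-720*(-33))/((2*(-29)*(-3))) + 159*(-1/23716) = 23760/174 - 159/23716 = 23760*(1/174) - 159/23716 = 3960/29 - 159/23716 = 93910749/687764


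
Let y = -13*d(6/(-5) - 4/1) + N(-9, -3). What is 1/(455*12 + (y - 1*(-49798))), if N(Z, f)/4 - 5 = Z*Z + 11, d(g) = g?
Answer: 5/278568 ≈ 1.7949e-5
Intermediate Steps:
N(Z, f) = 64 + 4*Z**2 (N(Z, f) = 20 + 4*(Z*Z + 11) = 20 + 4*(Z**2 + 11) = 20 + 4*(11 + Z**2) = 20 + (44 + 4*Z**2) = 64 + 4*Z**2)
y = 2278/5 (y = -13*(6/(-5) - 4/1) + (64 + 4*(-9)**2) = -13*(6*(-1/5) - 4*1) + (64 + 4*81) = -13*(-6/5 - 4) + (64 + 324) = -13*(-26/5) + 388 = 338/5 + 388 = 2278/5 ≈ 455.60)
1/(455*12 + (y - 1*(-49798))) = 1/(455*12 + (2278/5 - 1*(-49798))) = 1/(5460 + (2278/5 + 49798)) = 1/(5460 + 251268/5) = 1/(278568/5) = 5/278568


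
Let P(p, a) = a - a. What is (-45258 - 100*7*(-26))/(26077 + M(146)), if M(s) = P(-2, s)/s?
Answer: -27058/26077 ≈ -1.0376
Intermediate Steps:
P(p, a) = 0
M(s) = 0 (M(s) = 0/s = 0)
(-45258 - 100*7*(-26))/(26077 + M(146)) = (-45258 - 100*7*(-26))/(26077 + 0) = (-45258 - 25*28*(-26))/26077 = (-45258 - 700*(-26))*(1/26077) = (-45258 + 18200)*(1/26077) = -27058*1/26077 = -27058/26077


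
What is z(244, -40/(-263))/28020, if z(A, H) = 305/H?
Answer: 16043/224160 ≈ 0.071569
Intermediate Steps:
z(244, -40/(-263))/28020 = (305/((-40/(-263))))/28020 = (305/((-40*(-1/263))))*(1/28020) = (305/(40/263))*(1/28020) = (305*(263/40))*(1/28020) = (16043/8)*(1/28020) = 16043/224160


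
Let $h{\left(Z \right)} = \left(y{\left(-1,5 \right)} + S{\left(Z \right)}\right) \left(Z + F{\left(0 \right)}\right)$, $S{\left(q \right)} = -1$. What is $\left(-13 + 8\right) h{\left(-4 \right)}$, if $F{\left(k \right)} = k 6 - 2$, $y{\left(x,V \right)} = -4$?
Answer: $-150$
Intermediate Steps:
$F{\left(k \right)} = -2 + 6 k$ ($F{\left(k \right)} = 6 k - 2 = -2 + 6 k$)
$h{\left(Z \right)} = 10 - 5 Z$ ($h{\left(Z \right)} = \left(-4 - 1\right) \left(Z + \left(-2 + 6 \cdot 0\right)\right) = - 5 \left(Z + \left(-2 + 0\right)\right) = - 5 \left(Z - 2\right) = - 5 \left(-2 + Z\right) = 10 - 5 Z$)
$\left(-13 + 8\right) h{\left(-4 \right)} = \left(-13 + 8\right) \left(10 - -20\right) = - 5 \left(10 + 20\right) = \left(-5\right) 30 = -150$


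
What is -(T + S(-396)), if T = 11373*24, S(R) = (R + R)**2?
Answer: -900216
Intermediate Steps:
S(R) = 4*R**2 (S(R) = (2*R)**2 = 4*R**2)
T = 272952
-(T + S(-396)) = -(272952 + 4*(-396)**2) = -(272952 + 4*156816) = -(272952 + 627264) = -1*900216 = -900216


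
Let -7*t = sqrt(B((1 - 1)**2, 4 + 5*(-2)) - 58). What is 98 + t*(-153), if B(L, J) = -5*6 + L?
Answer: 98 + 306*I*sqrt(22)/7 ≈ 98.0 + 205.04*I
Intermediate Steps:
B(L, J) = -30 + L
t = -2*I*sqrt(22)/7 (t = -sqrt((-30 + (1 - 1)**2) - 58)/7 = -sqrt((-30 + 0**2) - 58)/7 = -sqrt((-30 + 0) - 58)/7 = -sqrt(-30 - 58)/7 = -2*I*sqrt(22)/7 ≈ -1.3401*I)
98 + t*(-153) = 98 - 2*I*sqrt(22)/7*(-153) = 98 + 306*I*sqrt(22)/7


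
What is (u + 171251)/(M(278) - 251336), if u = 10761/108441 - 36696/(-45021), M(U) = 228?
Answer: -23224243976123/34053887686533 ≈ -0.68198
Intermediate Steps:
u = 495980213/542458029 (u = 10761*(1/108441) - 36696*(-1/45021) = 3587/36147 + 12232/15007 = 495980213/542458029 ≈ 0.91432)
(u + 171251)/(M(278) - 251336) = (495980213/542458029 + 171251)/(228 - 251336) = (92896975904492/542458029)/(-251108) = (92896975904492/542458029)*(-1/251108) = -23224243976123/34053887686533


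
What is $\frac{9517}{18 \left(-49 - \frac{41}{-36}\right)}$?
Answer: $- \frac{19034}{1723} \approx -11.047$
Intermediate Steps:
$\frac{9517}{18 \left(-49 - \frac{41}{-36}\right)} = \frac{9517}{18 \left(-49 - - \frac{41}{36}\right)} = \frac{9517}{18 \left(-49 + \frac{41}{36}\right)} = \frac{9517}{18 \left(- \frac{1723}{36}\right)} = \frac{9517}{- \frac{1723}{2}} = 9517 \left(- \frac{2}{1723}\right) = - \frac{19034}{1723}$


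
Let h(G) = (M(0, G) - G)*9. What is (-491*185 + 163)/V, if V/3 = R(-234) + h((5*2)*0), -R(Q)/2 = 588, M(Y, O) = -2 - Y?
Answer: 15112/597 ≈ 25.313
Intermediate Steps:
R(Q) = -1176 (R(Q) = -2*588 = -1176)
h(G) = -18 - 9*G (h(G) = ((-2 - 1*0) - G)*9 = ((-2 + 0) - G)*9 = (-2 - G)*9 = -18 - 9*G)
V = -3582 (V = 3*(-1176 + (-18 - 9*5*2*0)) = 3*(-1176 + (-18 - 90*0)) = 3*(-1176 + (-18 - 9*0)) = 3*(-1176 + (-18 + 0)) = 3*(-1176 - 18) = 3*(-1194) = -3582)
(-491*185 + 163)/V = (-491*185 + 163)/(-3582) = (-90835 + 163)*(-1/3582) = -90672*(-1/3582) = 15112/597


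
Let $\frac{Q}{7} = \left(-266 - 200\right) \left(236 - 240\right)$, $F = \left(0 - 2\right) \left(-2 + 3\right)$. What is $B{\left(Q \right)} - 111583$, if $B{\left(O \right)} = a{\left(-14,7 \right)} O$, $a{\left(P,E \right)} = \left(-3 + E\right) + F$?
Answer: $-85487$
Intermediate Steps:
$F = -2$ ($F = \left(-2\right) 1 = -2$)
$a{\left(P,E \right)} = -5 + E$ ($a{\left(P,E \right)} = \left(-3 + E\right) - 2 = -5 + E$)
$Q = 13048$ ($Q = 7 \left(-266 - 200\right) \left(236 - 240\right) = 7 \left(\left(-466\right) \left(-4\right)\right) = 7 \cdot 1864 = 13048$)
$B{\left(O \right)} = 2 O$ ($B{\left(O \right)} = \left(-5 + 7\right) O = 2 O$)
$B{\left(Q \right)} - 111583 = 2 \cdot 13048 - 111583 = 26096 - 111583 = -85487$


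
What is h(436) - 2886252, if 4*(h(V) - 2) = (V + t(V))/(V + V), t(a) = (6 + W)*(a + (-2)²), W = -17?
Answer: -2516811101/872 ≈ -2.8863e+6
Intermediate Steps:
t(a) = -44 - 11*a (t(a) = (6 - 17)*(a + (-2)²) = -11*(a + 4) = -11*(4 + a) = -44 - 11*a)
h(V) = 2 + (-44 - 10*V)/(8*V) (h(V) = 2 + ((V + (-44 - 11*V))/(V + V))/4 = 2 + ((-44 - 10*V)/((2*V)))/4 = 2 + ((-44 - 10*V)*(1/(2*V)))/4 = 2 + ((-44 - 10*V)/(2*V))/4 = 2 + (-44 - 10*V)/(8*V))
h(436) - 2886252 = (¼)*(-22 + 3*436)/436 - 2886252 = (¼)*(1/436)*(-22 + 1308) - 2886252 = (¼)*(1/436)*1286 - 2886252 = 643/872 - 2886252 = -2516811101/872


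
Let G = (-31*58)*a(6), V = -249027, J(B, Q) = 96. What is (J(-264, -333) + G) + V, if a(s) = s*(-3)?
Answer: -216567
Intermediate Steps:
a(s) = -3*s
G = 32364 (G = (-31*58)*(-3*6) = -1798*(-18) = 32364)
(J(-264, -333) + G) + V = (96 + 32364) - 249027 = 32460 - 249027 = -216567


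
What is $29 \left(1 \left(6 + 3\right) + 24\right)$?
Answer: $957$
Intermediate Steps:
$29 \left(1 \left(6 + 3\right) + 24\right) = 29 \left(1 \cdot 9 + 24\right) = 29 \left(9 + 24\right) = 29 \cdot 33 = 957$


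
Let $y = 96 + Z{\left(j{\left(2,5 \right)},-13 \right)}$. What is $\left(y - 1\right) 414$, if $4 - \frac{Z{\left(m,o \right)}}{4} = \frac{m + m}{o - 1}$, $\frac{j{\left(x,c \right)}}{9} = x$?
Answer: $\frac{351486}{7} \approx 50212.0$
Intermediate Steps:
$j{\left(x,c \right)} = 9 x$
$Z{\left(m,o \right)} = 16 - \frac{8 m}{-1 + o}$ ($Z{\left(m,o \right)} = 16 - 4 \frac{m + m}{o - 1} = 16 - 4 \frac{2 m}{-1 + o} = 16 - \frac{8 m}{-1 + o}$)
$y = \frac{856}{7}$ ($y = 96 + \frac{8 \left(-2 - 9 \cdot 2 + 2 \left(-13\right)\right)}{-1 - 13} = 96 + \frac{8 \left(-2 - 18 - 26\right)}{-14} = 96 + 8 \left(- \frac{1}{14}\right) \left(-2 - 18 - 26\right) = 96 + 8 \left(- \frac{1}{14}\right) \left(-46\right) = 96 + \frac{184}{7} = \frac{856}{7} \approx 122.29$)
$\left(y - 1\right) 414 = \left(\frac{856}{7} - 1\right) 414 = \frac{849}{7} \cdot 414 = \frac{351486}{7}$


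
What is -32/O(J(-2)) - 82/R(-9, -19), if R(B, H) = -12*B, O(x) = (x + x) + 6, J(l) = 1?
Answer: -257/54 ≈ -4.7593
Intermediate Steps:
O(x) = 6 + 2*x (O(x) = 2*x + 6 = 6 + 2*x)
-32/O(J(-2)) - 82/R(-9, -19) = -32/(6 + 2*1) - 82/((-12*(-9))) = -32/(6 + 2) - 82/108 = -32/8 - 82*1/108 = -32*1/8 - 41/54 = -4 - 41/54 = -257/54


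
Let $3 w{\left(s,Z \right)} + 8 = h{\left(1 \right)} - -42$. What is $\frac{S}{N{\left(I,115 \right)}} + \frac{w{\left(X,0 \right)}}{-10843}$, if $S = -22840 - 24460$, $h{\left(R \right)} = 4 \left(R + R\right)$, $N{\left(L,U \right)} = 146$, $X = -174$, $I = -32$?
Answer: $- \frac{36633996}{113077} \approx -323.97$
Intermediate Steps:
$h{\left(R \right)} = 8 R$ ($h{\left(R \right)} = 4 \cdot 2 R = 8 R$)
$w{\left(s,Z \right)} = 14$ ($w{\left(s,Z \right)} = - \frac{8}{3} + \frac{8 \cdot 1 - -42}{3} = - \frac{8}{3} + \frac{8 + 42}{3} = - \frac{8}{3} + \frac{1}{3} \cdot 50 = - \frac{8}{3} + \frac{50}{3} = 14$)
$S = -47300$ ($S = -22840 - 24460 = -47300$)
$\frac{S}{N{\left(I,115 \right)}} + \frac{w{\left(X,0 \right)}}{-10843} = - \frac{47300}{146} + \frac{14}{-10843} = \left(-47300\right) \frac{1}{146} + 14 \left(- \frac{1}{10843}\right) = - \frac{23650}{73} - \frac{2}{1549} = - \frac{36633996}{113077}$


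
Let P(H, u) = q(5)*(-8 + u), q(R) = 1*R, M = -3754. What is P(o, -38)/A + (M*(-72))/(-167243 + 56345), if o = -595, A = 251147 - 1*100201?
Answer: -1134011083/464989153 ≈ -2.4388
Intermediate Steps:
A = 150946 (A = 251147 - 100201 = 150946)
q(R) = R
P(H, u) = -40 + 5*u (P(H, u) = 5*(-8 + u) = -40 + 5*u)
P(o, -38)/A + (M*(-72))/(-167243 + 56345) = (-40 + 5*(-38))/150946 + (-3754*(-72))/(-167243 + 56345) = (-40 - 190)*(1/150946) + 270288/(-110898) = -230*1/150946 + 270288*(-1/110898) = -115/75473 - 15016/6161 = -1134011083/464989153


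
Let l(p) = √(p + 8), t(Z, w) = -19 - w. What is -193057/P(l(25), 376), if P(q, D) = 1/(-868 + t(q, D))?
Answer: 243830991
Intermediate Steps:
l(p) = √(8 + p)
P(q, D) = 1/(-887 - D) (P(q, D) = 1/(-868 + (-19 - D)) = 1/(-887 - D))
-193057/P(l(25), 376) = -193057/((-1/(887 + 376))) = -193057/((-1/1263)) = -193057/((-1*1/1263)) = -193057/(-1/1263) = -193057*(-1263) = 243830991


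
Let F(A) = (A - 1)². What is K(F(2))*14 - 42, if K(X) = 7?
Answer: 56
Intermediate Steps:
F(A) = (-1 + A)²
K(F(2))*14 - 42 = 7*14 - 42 = 98 - 42 = 56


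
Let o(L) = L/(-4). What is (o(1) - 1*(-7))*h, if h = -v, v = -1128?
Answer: 7614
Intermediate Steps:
h = 1128 (h = -1*(-1128) = 1128)
o(L) = -L/4 (o(L) = L*(-¼) = -L/4)
(o(1) - 1*(-7))*h = (-¼*1 - 1*(-7))*1128 = (-¼ + 7)*1128 = (27/4)*1128 = 7614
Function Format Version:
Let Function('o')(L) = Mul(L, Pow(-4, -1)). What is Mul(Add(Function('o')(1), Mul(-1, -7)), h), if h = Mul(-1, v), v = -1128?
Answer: 7614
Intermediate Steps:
h = 1128 (h = Mul(-1, -1128) = 1128)
Function('o')(L) = Mul(Rational(-1, 4), L) (Function('o')(L) = Mul(L, Rational(-1, 4)) = Mul(Rational(-1, 4), L))
Mul(Add(Function('o')(1), Mul(-1, -7)), h) = Mul(Add(Mul(Rational(-1, 4), 1), Mul(-1, -7)), 1128) = Mul(Add(Rational(-1, 4), 7), 1128) = Mul(Rational(27, 4), 1128) = 7614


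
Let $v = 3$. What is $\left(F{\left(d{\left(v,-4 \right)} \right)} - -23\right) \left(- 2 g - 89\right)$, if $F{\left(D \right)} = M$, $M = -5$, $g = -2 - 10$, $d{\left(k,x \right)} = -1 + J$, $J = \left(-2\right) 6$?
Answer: $-1170$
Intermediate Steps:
$J = -12$
$d{\left(k,x \right)} = -13$ ($d{\left(k,x \right)} = -1 - 12 = -13$)
$g = -12$ ($g = -2 - 10 = -12$)
$F{\left(D \right)} = -5$
$\left(F{\left(d{\left(v,-4 \right)} \right)} - -23\right) \left(- 2 g - 89\right) = \left(-5 - -23\right) \left(\left(-2\right) \left(-12\right) - 89\right) = \left(-5 + 23\right) \left(24 - 89\right) = 18 \left(-65\right) = -1170$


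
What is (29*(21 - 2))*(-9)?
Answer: -4959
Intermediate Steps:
(29*(21 - 2))*(-9) = (29*19)*(-9) = 551*(-9) = -4959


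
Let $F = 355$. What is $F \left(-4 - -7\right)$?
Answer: $1065$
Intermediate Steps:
$F \left(-4 - -7\right) = 355 \left(-4 - -7\right) = 355 \left(-4 + 7\right) = 355 \cdot 3 = 1065$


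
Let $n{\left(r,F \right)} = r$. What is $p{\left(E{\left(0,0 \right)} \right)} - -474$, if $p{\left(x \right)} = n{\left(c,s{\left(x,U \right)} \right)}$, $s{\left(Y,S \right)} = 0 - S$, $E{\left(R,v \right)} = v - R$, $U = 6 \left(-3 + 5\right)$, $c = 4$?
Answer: $478$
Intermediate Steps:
$U = 12$ ($U = 6 \cdot 2 = 12$)
$s{\left(Y,S \right)} = - S$
$p{\left(x \right)} = 4$
$p{\left(E{\left(0,0 \right)} \right)} - -474 = 4 - -474 = 4 + 474 = 478$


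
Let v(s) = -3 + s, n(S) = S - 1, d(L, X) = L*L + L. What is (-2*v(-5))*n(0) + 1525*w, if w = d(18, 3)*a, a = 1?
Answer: 521534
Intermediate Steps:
d(L, X) = L + L**2 (d(L, X) = L**2 + L = L + L**2)
n(S) = -1 + S
w = 342 (w = (18*(1 + 18))*1 = (18*19)*1 = 342*1 = 342)
(-2*v(-5))*n(0) + 1525*w = (-2*(-3 - 5))*(-1 + 0) + 1525*342 = -2*(-8)*(-1) + 521550 = 16*(-1) + 521550 = -16 + 521550 = 521534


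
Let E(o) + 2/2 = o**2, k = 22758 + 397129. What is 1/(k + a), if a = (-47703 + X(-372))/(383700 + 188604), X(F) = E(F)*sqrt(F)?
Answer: 45842115444323760/19248504508887954709111 - 52798096288*I*sqrt(93)/19248504508887954709111 ≈ 2.3816e-6 - 2.6452e-11*I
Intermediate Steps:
k = 419887
E(o) = -1 + o**2
X(F) = sqrt(F)*(-1 + F**2) (X(F) = (-1 + F**2)*sqrt(F) = sqrt(F)*(-1 + F**2))
a = -15901/190768 + 138383*I*sqrt(93)/286152 (a = (-47703 + sqrt(-372)*(-1 + (-372)**2))/(383700 + 188604) = (-47703 + (2*I*sqrt(93))*(-1 + 138384))/572304 = (-47703 + (2*I*sqrt(93))*138383)*(1/572304) = (-47703 + 276766*I*sqrt(93))*(1/572304) = -15901/190768 + 138383*I*sqrt(93)/286152 ≈ -0.083353 + 4.6637*I)
1/(k + a) = 1/(419887 + (-15901/190768 + 138383*I*sqrt(93)/286152)) = 1/(80100987315/190768 + 138383*I*sqrt(93)/286152)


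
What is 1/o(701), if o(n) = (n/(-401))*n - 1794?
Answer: -401/1210795 ≈ -0.00033119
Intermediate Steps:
o(n) = -1794 - n**2/401 (o(n) = (n*(-1/401))*n - 1794 = (-n/401)*n - 1794 = -n**2/401 - 1794 = -1794 - n**2/401)
1/o(701) = 1/(-1794 - 1/401*701**2) = 1/(-1794 - 1/401*491401) = 1/(-1794 - 491401/401) = 1/(-1210795/401) = -401/1210795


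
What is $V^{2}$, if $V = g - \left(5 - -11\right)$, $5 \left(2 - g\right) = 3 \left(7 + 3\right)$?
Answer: $400$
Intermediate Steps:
$g = -4$ ($g = 2 - \frac{3 \left(7 + 3\right)}{5} = 2 - \frac{3 \cdot 10}{5} = 2 - 6 = -4$)
$V = -20$ ($V = -4 - \left(5 - -11\right) = -4 - \left(5 + 11\right) = -4 - 16 = -20$)
$V^{2} = \left(-20\right)^{2} = 400$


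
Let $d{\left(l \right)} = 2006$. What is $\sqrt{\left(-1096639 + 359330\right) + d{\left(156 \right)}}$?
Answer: $i \sqrt{735303} \approx 857.5 i$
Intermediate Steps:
$\sqrt{\left(-1096639 + 359330\right) + d{\left(156 \right)}} = \sqrt{\left(-1096639 + 359330\right) + 2006} = \sqrt{-737309 + 2006} = \sqrt{-735303} = i \sqrt{735303}$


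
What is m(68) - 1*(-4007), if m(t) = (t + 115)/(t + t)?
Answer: 545135/136 ≈ 4008.3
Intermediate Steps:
m(t) = (115 + t)/(2*t) (m(t) = (115 + t)/((2*t)) = (115 + t)*(1/(2*t)) = (115 + t)/(2*t))
m(68) - 1*(-4007) = (½)*(115 + 68)/68 - 1*(-4007) = (½)*(1/68)*183 + 4007 = 183/136 + 4007 = 545135/136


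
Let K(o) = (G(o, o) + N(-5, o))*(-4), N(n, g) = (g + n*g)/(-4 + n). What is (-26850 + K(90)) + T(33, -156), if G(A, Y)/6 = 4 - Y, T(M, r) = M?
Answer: -24913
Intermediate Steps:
N(n, g) = (g + g*n)/(-4 + n)
G(A, Y) = 24 - 6*Y (G(A, Y) = 6*(4 - Y) = 24 - 6*Y)
K(o) = -96 + 200*o/9 (K(o) = ((24 - 6*o) + o*(1 - 5)/(-4 - 5))*(-4) = ((24 - 6*o) + o*(-4)/(-9))*(-4) = ((24 - 6*o) + o*(-⅑)*(-4))*(-4) = ((24 - 6*o) + 4*o/9)*(-4) = (24 - 50*o/9)*(-4) = -96 + 200*o/9)
(-26850 + K(90)) + T(33, -156) = (-26850 + (-96 + (200/9)*90)) + 33 = (-26850 + (-96 + 2000)) + 33 = (-26850 + 1904) + 33 = -24946 + 33 = -24913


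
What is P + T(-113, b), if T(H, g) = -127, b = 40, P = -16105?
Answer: -16232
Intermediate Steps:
P + T(-113, b) = -16105 - 127 = -16232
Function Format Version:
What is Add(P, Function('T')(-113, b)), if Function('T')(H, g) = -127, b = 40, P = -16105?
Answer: -16232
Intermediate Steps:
Add(P, Function('T')(-113, b)) = Add(-16105, -127) = -16232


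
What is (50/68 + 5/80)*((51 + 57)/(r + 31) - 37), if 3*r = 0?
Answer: -7273/272 ≈ -26.739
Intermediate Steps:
r = 0 (r = (⅓)*0 = 0)
(50/68 + 5/80)*((51 + 57)/(r + 31) - 37) = (50/68 + 5/80)*((51 + 57)/(0 + 31) - 37) = (50*(1/68) + 5*(1/80))*(108/31 - 37) = (25/34 + 1/16)*(108*(1/31) - 37) = 217*(108/31 - 37)/272 = (217/272)*(-1039/31) = -7273/272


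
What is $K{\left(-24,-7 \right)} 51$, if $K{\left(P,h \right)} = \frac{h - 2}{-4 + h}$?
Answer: $\frac{459}{11} \approx 41.727$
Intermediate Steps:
$K{\left(P,h \right)} = \frac{-2 + h}{-4 + h}$
$K{\left(-24,-7 \right)} 51 = \frac{-2 - 7}{-4 - 7} \cdot 51 = \frac{1}{-11} \left(-9\right) 51 = \left(- \frac{1}{11}\right) \left(-9\right) 51 = \frac{9}{11} \cdot 51 = \frac{459}{11}$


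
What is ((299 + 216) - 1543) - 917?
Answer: -1945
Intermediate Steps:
((299 + 216) - 1543) - 917 = (515 - 1543) - 917 = -1028 - 917 = -1945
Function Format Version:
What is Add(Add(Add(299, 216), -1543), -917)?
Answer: -1945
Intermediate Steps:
Add(Add(Add(299, 216), -1543), -917) = Add(Add(515, -1543), -917) = Add(-1028, -917) = -1945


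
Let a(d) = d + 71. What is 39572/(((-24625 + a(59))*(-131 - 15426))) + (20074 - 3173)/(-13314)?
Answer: -715546165623/563727652390 ≈ -1.2693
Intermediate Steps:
a(d) = 71 + d
39572/(((-24625 + a(59))*(-131 - 15426))) + (20074 - 3173)/(-13314) = 39572/(((-24625 + (71 + 59))*(-131 - 15426))) + (20074 - 3173)/(-13314) = 39572/(((-24625 + 130)*(-15557))) + 16901*(-1/13314) = 39572/((-24495*(-15557))) - 16901/13314 = 39572/381068715 - 16901/13314 = -715546165623/563727652390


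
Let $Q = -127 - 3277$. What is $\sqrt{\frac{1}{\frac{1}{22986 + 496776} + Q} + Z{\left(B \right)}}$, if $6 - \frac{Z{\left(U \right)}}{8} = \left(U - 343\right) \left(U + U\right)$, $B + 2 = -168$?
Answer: $\frac{i \sqrt{4367767188593796051635022}}{1769269847} \approx 1181.2 i$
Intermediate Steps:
$B = -170$ ($B = -2 - 168 = -170$)
$Z{\left(U \right)} = 48 - 16 U \left(-343 + U\right)$ ($Z{\left(U \right)} = 48 - 8 \left(U - 343\right) \left(U + U\right) = 48 - 8 \left(-343 + U\right) 2 U = 48 - 8 \cdot 2 U \left(-343 + U\right) = 48 - 16 U \left(-343 + U\right)$)
$Q = -3404$ ($Q = -127 - 3277 = -3404$)
$\sqrt{\frac{1}{\frac{1}{22986 + 496776} + Q} + Z{\left(B \right)}} = \sqrt{\frac{1}{\frac{1}{22986 + 496776} - 3404} + \left(48 - 16 \left(-170\right)^{2} + 5488 \left(-170\right)\right)} = \sqrt{\frac{1}{\frac{1}{519762} - 3404} - 1395312} = \sqrt{\frac{1}{- \frac{1769269847}{519762}} - 1395312} = \sqrt{- \frac{519762}{1769269847} - 1395312} = \sqrt{- \frac{2468683449277026}{1769269847}} = \frac{i \sqrt{4367767188593796051635022}}{1769269847}$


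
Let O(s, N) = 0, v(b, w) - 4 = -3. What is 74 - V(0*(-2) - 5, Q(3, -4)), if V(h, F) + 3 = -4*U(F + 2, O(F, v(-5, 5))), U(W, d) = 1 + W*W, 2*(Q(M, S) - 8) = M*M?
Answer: 922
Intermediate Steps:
v(b, w) = 1 (v(b, w) = 4 - 3 = 1)
Q(M, S) = 8 + M²/2 (Q(M, S) = 8 + (M*M)/2 = 8 + M²/2)
U(W, d) = 1 + W²
V(h, F) = -7 - 4*(2 + F)² (V(h, F) = -3 - 4*(1 + (F + 2)²) = -3 - 4*(1 + (2 + F)²) = -3 + (-4 - 4*(2 + F)²) = -7 - 4*(2 + F)²)
74 - V(0*(-2) - 5, Q(3, -4)) = 74 - (-7 - 4*(2 + (8 + (½)*3²))²) = 74 - (-7 - 4*(2 + (8 + (½)*9))²) = 74 - (-7 - 4*(2 + (8 + 9/2))²) = 74 - (-7 - 4*(2 + 25/2)²) = 74 - (-7 - 4*(29/2)²) = 74 - (-7 - 4*841/4) = 74 - (-7 - 841) = 74 - 1*(-848) = 74 + 848 = 922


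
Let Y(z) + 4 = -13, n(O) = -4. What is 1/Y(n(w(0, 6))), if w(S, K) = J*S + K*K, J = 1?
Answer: -1/17 ≈ -0.058824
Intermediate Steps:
w(S, K) = S + K² (w(S, K) = 1*S + K*K = S + K²)
Y(z) = -17 (Y(z) = -4 - 13 = -17)
1/Y(n(w(0, 6))) = 1/(-17) = -1/17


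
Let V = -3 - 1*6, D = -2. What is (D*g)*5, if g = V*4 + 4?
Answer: 320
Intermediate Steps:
V = -9 (V = -3 - 6 = -9)
g = -32 (g = -9*4 + 4 = -36 + 4 = -32)
(D*g)*5 = -2*(-32)*5 = 64*5 = 320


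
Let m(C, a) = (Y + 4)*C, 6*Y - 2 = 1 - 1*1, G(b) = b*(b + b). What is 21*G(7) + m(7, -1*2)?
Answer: 6265/3 ≈ 2088.3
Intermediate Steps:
G(b) = 2*b² (G(b) = b*(2*b) = 2*b²)
Y = ⅓ (Y = ⅓ + (1 - 1*1)/6 = ⅓ + (1 - 1)/6 = ⅓ + (⅙)*0 = ⅓ + 0 = ⅓ ≈ 0.33333)
m(C, a) = 13*C/3 (m(C, a) = (⅓ + 4)*C = 13*C/3)
21*G(7) + m(7, -1*2) = 21*(2*7²) + (13/3)*7 = 21*(2*49) + 91/3 = 21*98 + 91/3 = 2058 + 91/3 = 6265/3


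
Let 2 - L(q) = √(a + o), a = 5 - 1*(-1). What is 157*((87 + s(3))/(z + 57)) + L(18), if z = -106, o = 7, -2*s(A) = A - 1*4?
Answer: -3897/14 - √13 ≈ -281.96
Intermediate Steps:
s(A) = 2 - A/2 (s(A) = -(A - 1*4)/2 = -(A - 4)/2 = -(-4 + A)/2 = 2 - A/2)
a = 6 (a = 5 + 1 = 6)
L(q) = 2 - √13 (L(q) = 2 - √(6 + 7) = 2 - √13)
157*((87 + s(3))/(z + 57)) + L(18) = 157*((87 + (2 - ½*3))/(-106 + 57)) + (2 - √13) = 157*((87 + (2 - 3/2))/(-49)) + (2 - √13) = 157*((87 + ½)*(-1/49)) + (2 - √13) = 157*((175/2)*(-1/49)) + (2 - √13) = 157*(-25/14) + (2 - √13) = -3925/14 + (2 - √13) = -3897/14 - √13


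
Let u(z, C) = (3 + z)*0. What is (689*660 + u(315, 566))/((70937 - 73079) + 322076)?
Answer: 227370/159967 ≈ 1.4214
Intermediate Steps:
u(z, C) = 0
(689*660 + u(315, 566))/((70937 - 73079) + 322076) = (689*660 + 0)/((70937 - 73079) + 322076) = (454740 + 0)/(-2142 + 322076) = 454740/319934 = 454740*(1/319934) = 227370/159967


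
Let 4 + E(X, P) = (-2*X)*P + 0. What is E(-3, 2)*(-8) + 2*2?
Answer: -60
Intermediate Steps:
E(X, P) = -4 - 2*P*X (E(X, P) = -4 + ((-2*X)*P + 0) = -4 + (-2*P*X + 0) = -4 - 2*P*X)
E(-3, 2)*(-8) + 2*2 = (-4 - 2*2*(-3))*(-8) + 2*2 = (-4 + 12)*(-8) + 4 = 8*(-8) + 4 = -64 + 4 = -60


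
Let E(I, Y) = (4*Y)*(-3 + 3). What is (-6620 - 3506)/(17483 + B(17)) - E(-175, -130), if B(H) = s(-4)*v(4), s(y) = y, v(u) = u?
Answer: -10126/17467 ≈ -0.57972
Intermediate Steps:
B(H) = -16 (B(H) = -4*4 = -16)
E(I, Y) = 0 (E(I, Y) = (4*Y)*0 = 0)
(-6620 - 3506)/(17483 + B(17)) - E(-175, -130) = (-6620 - 3506)/(17483 - 16) - 1*0 = -10126/17467 + 0 = -10126/17467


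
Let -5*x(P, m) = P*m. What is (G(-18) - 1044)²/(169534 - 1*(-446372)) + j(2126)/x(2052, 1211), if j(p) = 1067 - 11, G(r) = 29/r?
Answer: 8140723062329/4591527493896 ≈ 1.7730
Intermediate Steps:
x(P, m) = -P*m/5
j(p) = 1056
(G(-18) - 1044)²/(169534 - 1*(-446372)) + j(2126)/x(2052, 1211) = (29/(-18) - 1044)²/(169534 - 1*(-446372)) + 1056/((-⅕*2052*1211)) = (29*(-1/18) - 1044)²/(169534 + 446372) + 1056/(-2484972/5) = (-29/18 - 1044)²/615906 + 1056*(-5/2484972) = (-18821/18)²*(1/615906) - 440/207081 = (354230041/324)*(1/615906) - 440/207081 = 354230041/199553544 - 440/207081 = 8140723062329/4591527493896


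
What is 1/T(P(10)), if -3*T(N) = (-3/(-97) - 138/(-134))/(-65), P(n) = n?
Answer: 422435/2298 ≈ 183.83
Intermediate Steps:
T(N) = 2298/422435 (T(N) = -(-3/(-97) - 138/(-134))/(3*(-65)) = -(-3*(-1/97) - 138*(-1/134))*(-1)/(3*65) = -(3/97 + 69/67)*(-1)/(3*65) = -2298*(-1)/(6499*65) = -⅓*(-6894/422435) = 2298/422435)
1/T(P(10)) = 1/(2298/422435) = 422435/2298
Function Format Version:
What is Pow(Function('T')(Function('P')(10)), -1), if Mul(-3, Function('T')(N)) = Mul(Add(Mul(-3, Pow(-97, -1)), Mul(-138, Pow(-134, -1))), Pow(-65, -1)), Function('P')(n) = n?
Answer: Rational(422435, 2298) ≈ 183.83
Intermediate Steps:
Function('T')(N) = Rational(2298, 422435) (Function('T')(N) = Mul(Rational(-1, 3), Mul(Add(Mul(-3, Pow(-97, -1)), Mul(-138, Pow(-134, -1))), Pow(-65, -1))) = Mul(Rational(-1, 3), Mul(Add(Mul(-3, Rational(-1, 97)), Mul(-138, Rational(-1, 134))), Rational(-1, 65))) = Mul(Rational(-1, 3), Mul(Add(Rational(3, 97), Rational(69, 67)), Rational(-1, 65))) = Mul(Rational(-1, 3), Mul(Rational(6894, 6499), Rational(-1, 65))) = Mul(Rational(-1, 3), Rational(-6894, 422435)) = Rational(2298, 422435))
Pow(Function('T')(Function('P')(10)), -1) = Pow(Rational(2298, 422435), -1) = Rational(422435, 2298)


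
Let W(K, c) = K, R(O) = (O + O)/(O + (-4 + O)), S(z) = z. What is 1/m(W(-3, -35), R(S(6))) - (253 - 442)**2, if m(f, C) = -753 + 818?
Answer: -2321864/65 ≈ -35721.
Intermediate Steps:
R(O) = 2*O/(-4 + 2*O) (R(O) = (2*O)/(-4 + 2*O) = 2*O/(-4 + 2*O))
m(f, C) = 65
1/m(W(-3, -35), R(S(6))) - (253 - 442)**2 = 1/65 - (253 - 442)**2 = 1/65 - 1*(-189)**2 = 1/65 - 1*35721 = 1/65 - 35721 = -2321864/65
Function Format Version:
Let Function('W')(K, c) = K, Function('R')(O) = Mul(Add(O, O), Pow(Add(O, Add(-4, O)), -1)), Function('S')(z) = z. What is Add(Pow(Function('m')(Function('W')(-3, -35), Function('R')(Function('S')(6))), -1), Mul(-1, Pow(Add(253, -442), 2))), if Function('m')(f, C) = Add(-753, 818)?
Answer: Rational(-2321864, 65) ≈ -35721.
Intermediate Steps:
Function('R')(O) = Mul(2, O, Pow(Add(-4, Mul(2, O)), -1)) (Function('R')(O) = Mul(Mul(2, O), Pow(Add(-4, Mul(2, O)), -1)) = Mul(2, O, Pow(Add(-4, Mul(2, O)), -1)))
Function('m')(f, C) = 65
Add(Pow(Function('m')(Function('W')(-3, -35), Function('R')(Function('S')(6))), -1), Mul(-1, Pow(Add(253, -442), 2))) = Add(Pow(65, -1), Mul(-1, Pow(Add(253, -442), 2))) = Add(Rational(1, 65), Mul(-1, Pow(-189, 2))) = Add(Rational(1, 65), Mul(-1, 35721)) = Add(Rational(1, 65), -35721) = Rational(-2321864, 65)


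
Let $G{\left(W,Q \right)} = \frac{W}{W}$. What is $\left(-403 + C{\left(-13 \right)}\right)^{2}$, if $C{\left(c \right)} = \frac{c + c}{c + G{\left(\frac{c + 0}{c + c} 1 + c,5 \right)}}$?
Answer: $\frac{5784025}{36} \approx 1.6067 \cdot 10^{5}$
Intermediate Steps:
$G{\left(W,Q \right)} = 1$
$C{\left(c \right)} = \frac{2 c}{1 + c}$ ($C{\left(c \right)} = \frac{c + c}{c + 1} = \frac{2 c}{1 + c}$)
$\left(-403 + C{\left(-13 \right)}\right)^{2} = \left(-403 + 2 \left(-13\right) \frac{1}{1 - 13}\right)^{2} = \left(-403 + 2 \left(-13\right) \frac{1}{-12}\right)^{2} = \left(-403 + 2 \left(-13\right) \left(- \frac{1}{12}\right)\right)^{2} = \left(-403 + \frac{13}{6}\right)^{2} = \left(- \frac{2405}{6}\right)^{2} = \frac{5784025}{36}$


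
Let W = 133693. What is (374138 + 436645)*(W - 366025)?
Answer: -188370835956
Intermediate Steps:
(374138 + 436645)*(W - 366025) = (374138 + 436645)*(133693 - 366025) = 810783*(-232332) = -188370835956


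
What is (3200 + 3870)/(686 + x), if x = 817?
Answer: 7070/1503 ≈ 4.7039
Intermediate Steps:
(3200 + 3870)/(686 + x) = (3200 + 3870)/(686 + 817) = 7070/1503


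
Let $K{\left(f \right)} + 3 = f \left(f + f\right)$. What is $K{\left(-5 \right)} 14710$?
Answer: $691370$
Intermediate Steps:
$K{\left(f \right)} = -3 + 2 f^{2}$ ($K{\left(f \right)} = -3 + f \left(f + f\right) = -3 + f 2 f = -3 + 2 f^{2}$)
$K{\left(-5 \right)} 14710 = \left(-3 + 2 \left(-5\right)^{2}\right) 14710 = \left(-3 + 2 \cdot 25\right) 14710 = \left(-3 + 50\right) 14710 = 47 \cdot 14710 = 691370$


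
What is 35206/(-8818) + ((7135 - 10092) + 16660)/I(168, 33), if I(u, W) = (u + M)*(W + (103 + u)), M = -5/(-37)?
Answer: -31055100453/8338230256 ≈ -3.7244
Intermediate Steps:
M = 5/37 (M = -5*(-1/37) = 5/37 ≈ 0.13514)
I(u, W) = (5/37 + u)*(103 + W + u) (I(u, W) = (u + 5/37)*(W + (103 + u)) = (5/37 + u)*(103 + W + u))
35206/(-8818) + ((7135 - 10092) + 16660)/I(168, 33) = 35206/(-8818) + ((7135 - 10092) + 16660)/(515/37 + 168² + (5/37)*33 + (3816/37)*168 + 33*168) = 35206*(-1/8818) + (-2957 + 16660)/(515/37 + 28224 + 165/37 + 641088/37 + 5544) = -17603/4409 + 13703/(1891184/37) = -17603/4409 + 13703*(37/1891184) = -17603/4409 + 507011/1891184 = -31055100453/8338230256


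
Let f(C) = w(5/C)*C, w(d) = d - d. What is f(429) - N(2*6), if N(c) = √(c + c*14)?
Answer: -6*√5 ≈ -13.416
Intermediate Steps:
w(d) = 0
N(c) = √15*√c (N(c) = √(c + 14*c) = √(15*c) = √15*√c)
f(C) = 0 (f(C) = 0*C = 0)
f(429) - N(2*6) = 0 - √15*√(2*6) = 0 - √15*√12 = 0 - √15*2*√3 = 0 - 6*√5 = -6*√5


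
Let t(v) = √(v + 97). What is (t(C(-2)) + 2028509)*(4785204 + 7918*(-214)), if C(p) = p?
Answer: 6269618248768 + 3090752*√95 ≈ 6.2696e+12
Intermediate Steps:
t(v) = √(97 + v)
(t(C(-2)) + 2028509)*(4785204 + 7918*(-214)) = (√(97 - 2) + 2028509)*(4785204 + 7918*(-214)) = (√95 + 2028509)*(4785204 - 1694452) = (2028509 + √95)*3090752 = 6269618248768 + 3090752*√95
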